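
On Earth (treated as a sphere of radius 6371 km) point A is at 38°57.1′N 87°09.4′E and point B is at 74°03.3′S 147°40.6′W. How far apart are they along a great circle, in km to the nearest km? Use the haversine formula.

15198 km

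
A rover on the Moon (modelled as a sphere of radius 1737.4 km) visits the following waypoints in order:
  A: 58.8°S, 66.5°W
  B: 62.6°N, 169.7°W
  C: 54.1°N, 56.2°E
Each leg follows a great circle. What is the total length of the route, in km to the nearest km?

6137 km

Leg A→B: central angle 2.5215 rad, distance 4380.9 km.
Leg B→C: central angle 1.0106 rad, distance 1755.8 km.
Total: 4380.9 + 1755.8 ≈ 6137 km.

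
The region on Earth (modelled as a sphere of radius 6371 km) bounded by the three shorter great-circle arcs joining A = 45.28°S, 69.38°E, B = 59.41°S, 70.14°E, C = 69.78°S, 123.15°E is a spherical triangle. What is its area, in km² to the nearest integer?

1419420 km²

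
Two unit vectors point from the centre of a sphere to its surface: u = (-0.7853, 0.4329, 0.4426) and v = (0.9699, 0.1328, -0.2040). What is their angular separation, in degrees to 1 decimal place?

u·v = -0.7945; |u| = 1.0000, |v| = 1.0000.
cos θ = (u·v)/(|u||v|) = -0.7945, so θ = 142.6°.

142.6°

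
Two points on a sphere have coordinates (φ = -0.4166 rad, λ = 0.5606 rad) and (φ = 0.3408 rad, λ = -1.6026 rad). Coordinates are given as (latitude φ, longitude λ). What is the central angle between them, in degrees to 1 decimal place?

Let φ₁ = -0.4166 rad, φ₂ = 0.3408 rad, and Δλ = -2.1632 rad.
Haversine: a = sin²(Δφ/2) + cos φ₁ cos φ₂ sin²(Δλ/2) = 0.1367 + (0.9145)(0.9425)(0.7792) = 0.80824.
Central angle c = 2·arcsin(√a) = 2.23507 rad.
So the angular separation is 128.1°.

128.1°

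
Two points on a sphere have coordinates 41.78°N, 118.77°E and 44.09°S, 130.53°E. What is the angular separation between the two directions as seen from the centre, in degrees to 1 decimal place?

Let φ₁ = 0.7292 rad, φ₂ = -0.7695 rad, and Δλ = 0.2053 rad.
cos c = sin φ₁ sin φ₂ + cos φ₁ cos φ₂ cos Δλ = (0.6663)(-0.6958) + (0.7457)(0.7182)(0.9790) = 0.06078,
so c = arccos(0.06078) = 1.50998 rad.
So the angular separation is 86.5°.

86.5°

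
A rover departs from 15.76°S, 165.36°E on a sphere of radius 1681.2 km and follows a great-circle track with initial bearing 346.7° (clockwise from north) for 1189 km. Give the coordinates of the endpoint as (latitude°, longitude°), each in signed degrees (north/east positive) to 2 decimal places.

23.71°, 155.96°

Angular distance δ = d/R = 1189/1681.2 = 0.70723 rad; initial bearing θ = 6.0511 rad.
sin φ₂ = sin φ₁ cos δ + cos φ₁ sin δ cos θ = (-0.2716)(0.7602) + (0.9624)(0.6497)(0.9732) = 0.4021, so φ₂ = 23.71°.
Δλ = atan2(sin θ sin δ cos φ₁, cos δ − sin φ₁ sin φ₂) = atan2(-0.1439, 0.8694) = -9.395°.
λ₂ = 165.360° − 9.395° = 155.96°.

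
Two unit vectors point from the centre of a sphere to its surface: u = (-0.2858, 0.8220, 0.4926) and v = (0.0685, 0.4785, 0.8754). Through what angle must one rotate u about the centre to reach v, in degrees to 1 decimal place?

u·v = 0.8050; |u| = 1.0000, |v| = 1.0000.
cos θ = (u·v)/(|u||v|) = 0.8050, so θ = 36.4°.

36.4°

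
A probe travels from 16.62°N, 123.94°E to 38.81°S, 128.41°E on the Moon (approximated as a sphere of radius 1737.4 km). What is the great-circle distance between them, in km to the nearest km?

Let φ₁ = 0.2901 rad, φ₂ = -0.6774 rad, and Δλ = 0.0780 rad.
Haversine: a = sin²(Δφ/2) + cos φ₁ cos φ₂ sin²(Δλ/2) = 0.2163 + (0.9582)(0.7792)(0.0015) = 0.21743.
Central angle c = 2·arcsin(√a) = 0.97019 rad.
Distance = R·c = 1737.4 × 0.9702 ≈ 1686 km.

1686 km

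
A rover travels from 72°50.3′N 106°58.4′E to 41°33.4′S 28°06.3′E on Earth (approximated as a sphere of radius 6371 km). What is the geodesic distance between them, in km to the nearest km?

14037 km

In radians: φ₁ = 1.2713, φ₂ = -0.7253, Δλ = -78.868° = -1.3765 rad.
cos c = sin φ₁ sin φ₂ + cos φ₁ cos φ₂ cos Δλ = (0.9555)(-0.6634) + (0.2951)(0.7483)(0.1931) = -0.59120,
so c = arccos(-0.59120) = 2.20334 rad.
Distance = R·c = 6371 × 2.2033 ≈ 14037 km.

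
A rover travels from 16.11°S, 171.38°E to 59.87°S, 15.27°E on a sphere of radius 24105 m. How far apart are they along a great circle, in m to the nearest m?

Let φ₁ = -0.2812 rad, φ₂ = -1.0449 rad, and Δλ = -2.7246 rad.
cos c = sin φ₁ sin φ₂ + cos φ₁ cos φ₂ cos Δλ = (-0.2775)(-0.8649) + (0.9607)(0.5020)(-0.9143) = -0.20094,
so c = arccos(-0.20094) = 1.77312 rad.
Distance = R·c = 24105 × 1.7731 ≈ 42741 m.

42741 m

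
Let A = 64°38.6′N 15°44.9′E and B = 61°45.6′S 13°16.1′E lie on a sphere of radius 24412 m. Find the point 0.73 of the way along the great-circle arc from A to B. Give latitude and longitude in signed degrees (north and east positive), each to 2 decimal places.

Central angle δ = 2.2064 rad. Interpolating on the sphere with fraction f = 0.73:
P = [sin((1−f)δ)·A + sin(fδ)·B] / sin δ = 0.6973·A + 1.2417·B in Cartesian coordinates,
giving P = (0.8592, 0.2159, -0.4638), i.e. latitude -27.63°, longitude 14.10°.

-27.63°, 14.10°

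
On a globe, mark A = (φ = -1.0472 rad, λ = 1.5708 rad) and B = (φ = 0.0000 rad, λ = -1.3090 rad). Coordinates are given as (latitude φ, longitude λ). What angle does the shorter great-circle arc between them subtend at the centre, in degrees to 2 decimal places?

Let φ₁ = -1.0472 rad, φ₂ = 0.0000 rad, and Δλ = -2.8798 rad.
Haversine: a = sin²(Δφ/2) + cos φ₁ cos φ₂ sin²(Δλ/2) = 0.2500 + (0.5000)(1.0000)(0.9830) = 0.74148.
Central angle c = 2·arcsin(√a) = 2.07483 rad.
So the angular separation is 118.88°.

118.88°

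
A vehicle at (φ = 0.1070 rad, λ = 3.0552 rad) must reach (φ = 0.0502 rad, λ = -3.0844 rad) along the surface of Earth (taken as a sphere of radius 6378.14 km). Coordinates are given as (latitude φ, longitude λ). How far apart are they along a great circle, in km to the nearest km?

982 km

Let φ₁ = 0.1070 rad, φ₂ = 0.0502 rad, and Δλ = 0.1436 rad.
cos c = sin φ₁ sin φ₂ + cos φ₁ cos φ₂ cos Δλ = (0.1068)(0.0502) + (0.9943)(0.9987)(0.9897) = 0.98817,
so c = arccos(0.98817) = 0.15398 rad.
Distance = R·c = 6378.14 × 0.1540 ≈ 982 km.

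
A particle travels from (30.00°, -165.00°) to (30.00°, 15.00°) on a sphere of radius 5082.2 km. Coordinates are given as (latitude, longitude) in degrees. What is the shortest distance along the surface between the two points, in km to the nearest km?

With latitudes φ₁ = 30.000°, φ₂ = 30.000° and longitude difference Δλ = -180.000°:
Haversine: a = sin²(Δφ/2) + cos φ₁ cos φ₂ sin²(Δλ/2) = 0.0000 + (0.8660)(0.8660)(1.0000) = 0.75000.
Central angle c = 2·arcsin(√a) = 2.09440 rad.
Distance = R·c = 5082.2 × 2.0944 ≈ 10644 km.

10644 km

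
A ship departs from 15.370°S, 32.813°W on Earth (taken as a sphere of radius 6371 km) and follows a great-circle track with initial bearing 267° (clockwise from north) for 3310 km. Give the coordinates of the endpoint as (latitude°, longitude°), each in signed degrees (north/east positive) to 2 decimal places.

Angular distance δ = d/R = 3310/6371 = 0.51954 rad; initial bearing θ = 4.6600 rad.
sin φ₂ = sin φ₁ cos δ + cos φ₁ sin δ cos θ = (-0.2651)(0.8680) + (0.9642)(0.4965)(-0.0523) = -0.2551, so φ₂ = -14.78°.
Δλ = atan2(sin θ sin δ cos φ₁, cos δ − sin φ₁ sin φ₂) = atan2(-0.4781, 0.8004) = -30.849°.
λ₂ = -32.813° − 30.849° = -63.66°.

-14.78°, -63.66°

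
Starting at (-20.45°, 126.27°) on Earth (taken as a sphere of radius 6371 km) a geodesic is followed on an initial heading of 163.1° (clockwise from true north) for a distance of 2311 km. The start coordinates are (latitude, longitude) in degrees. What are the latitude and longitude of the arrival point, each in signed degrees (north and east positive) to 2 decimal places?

-40.15°, 134.03°

Angular distance δ = d/R = 2311/6371 = 0.36274 rad; initial bearing θ = 2.8466 rad.
sin φ₂ = sin φ₁ cos δ + cos φ₁ sin δ cos θ = (-0.3494)(0.9349) + (0.9370)(0.3548)(-0.9568) = -0.6448, so φ₂ = -40.15°.
Δλ = atan2(sin θ sin δ cos φ₁, cos δ − sin φ₁ sin φ₂) = atan2(0.0967, 0.7097) = 7.756°.
λ₂ = 126.270° + 7.756° = 134.03°.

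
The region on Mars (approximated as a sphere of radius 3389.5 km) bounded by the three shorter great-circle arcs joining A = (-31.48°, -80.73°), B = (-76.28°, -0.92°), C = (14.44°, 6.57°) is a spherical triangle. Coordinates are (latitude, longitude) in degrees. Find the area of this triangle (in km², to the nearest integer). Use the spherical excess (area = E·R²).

12098469 km²

Side lengths (central angles): a = 1.5853, b = 1.6622, c = 0.9967 rad; semiperimeter s = 2.1221.
By l'Huilier's theorem, tan(E/4) = √[tan(s/2) tan((s−a)/2) tan((s−b)/2) tan((s−c)/2)], giving spherical excess E = 1.0531 rad.
Area = E·R² = 1.0531 × (3389.5)² ≈ 12098469 km².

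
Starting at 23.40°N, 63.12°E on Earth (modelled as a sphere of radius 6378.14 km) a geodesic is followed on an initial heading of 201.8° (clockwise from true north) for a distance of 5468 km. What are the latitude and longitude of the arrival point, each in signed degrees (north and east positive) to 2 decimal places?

-22.60°, 45.41°

Angular distance δ = d/R = 5468/6378.14 = 0.85730 rad; initial bearing θ = 3.5221 rad.
sin φ₂ = sin φ₁ cos δ + cos φ₁ sin δ cos θ = (0.3971)(0.6545) + (0.9178)(0.7561)(-0.9285) = -0.3843, so φ₂ = -22.60°.
Δλ = atan2(sin θ sin δ cos φ₁, cos δ − sin φ₁ sin φ₂) = atan2(-0.2577, 0.8071) = -17.707°.
λ₂ = 63.120° − 17.707° = 45.41°.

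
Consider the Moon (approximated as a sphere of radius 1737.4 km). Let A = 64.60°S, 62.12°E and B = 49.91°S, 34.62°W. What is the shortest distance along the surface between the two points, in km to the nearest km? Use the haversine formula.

1480 km

In radians: φ₁ = -1.1275, φ₂ = -0.8711, Δλ = -96.740° = -1.6884 rad.
Haversine: a = sin²(Δφ/2) + cos φ₁ cos φ₂ sin²(Δλ/2) = 0.0163 + (0.4289)(0.6440)(0.5587) = 0.17067.
Central angle c = 2·arcsin(√a) = 0.85176 rad.
Distance = R·c = 1737.4 × 0.8518 ≈ 1480 km.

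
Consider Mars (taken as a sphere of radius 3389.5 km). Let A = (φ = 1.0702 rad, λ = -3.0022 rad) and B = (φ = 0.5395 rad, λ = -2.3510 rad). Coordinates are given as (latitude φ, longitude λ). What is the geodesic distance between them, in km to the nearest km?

With latitudes φ₁ = 61.318°, φ₂ = 30.911° and longitude difference Δλ = 37.311°:
cos c = sin φ₁ sin φ₂ + cos φ₁ cos φ₂ cos Δλ = (0.8773)(0.5137) + (0.4799)(0.8580)(0.7954) = 0.77819,
so c = arccos(0.77819) = 0.67903 rad.
Distance = R·c = 3389.5 × 0.6790 ≈ 2302 km.

2302 km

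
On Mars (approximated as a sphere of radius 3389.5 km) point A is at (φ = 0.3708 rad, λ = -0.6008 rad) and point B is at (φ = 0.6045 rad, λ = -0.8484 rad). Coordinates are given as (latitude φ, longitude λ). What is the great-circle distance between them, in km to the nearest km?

1083 km

In radians: φ₁ = 0.3708, φ₂ = 0.6045, Δλ = -14.186° = -0.2476 rad.
cos c = sin φ₁ sin φ₂ + cos φ₁ cos φ₂ cos Δλ = (0.3624)(0.5684) + (0.9320)(0.8228)(0.9695) = 0.94943,
so c = arccos(0.94943) = 0.31938 rad.
Distance = R·c = 3389.5 × 0.3194 ≈ 1083 km.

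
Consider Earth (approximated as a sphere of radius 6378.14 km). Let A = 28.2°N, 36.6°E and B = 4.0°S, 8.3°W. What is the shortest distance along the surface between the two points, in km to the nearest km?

5996 km

In radians: φ₁ = 0.4922, φ₂ = -0.0698, Δλ = -44.900° = -0.7837 rad.
cos c = sin φ₁ sin φ₂ + cos φ₁ cos φ₂ cos Δλ = (0.4726)(-0.0698) + (0.8813)(0.9976)(0.7083) = 0.58978,
so c = arccos(0.58978) = 0.94001 rad.
Distance = R·c = 6378.14 × 0.9400 ≈ 5996 km.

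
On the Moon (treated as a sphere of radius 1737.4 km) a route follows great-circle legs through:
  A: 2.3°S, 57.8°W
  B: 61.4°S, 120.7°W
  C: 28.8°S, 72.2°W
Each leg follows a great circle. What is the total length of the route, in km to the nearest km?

Leg A→B: central angle 1.3149 rad, distance 2284.5 km.
Leg B→C: central angle 0.7941 rad, distance 1379.7 km.
Total: 2284.5 + 1379.7 ≈ 3664 km.

3664 km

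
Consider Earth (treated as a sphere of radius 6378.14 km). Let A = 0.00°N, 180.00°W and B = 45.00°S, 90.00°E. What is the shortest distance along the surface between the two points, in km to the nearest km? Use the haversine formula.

10019 km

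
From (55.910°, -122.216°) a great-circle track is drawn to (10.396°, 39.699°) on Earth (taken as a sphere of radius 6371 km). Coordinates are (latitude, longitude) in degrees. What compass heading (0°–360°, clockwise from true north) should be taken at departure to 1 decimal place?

With φ₁ = 0.9758, φ₂ = 0.1814, Δλ = 2.8259 rad, the forward-azimuth formula gives
θ = atan2( sin Δλ cos φ₂ , cos φ₁ sin φ₂ − sin φ₁ cos φ₂ cos Δλ ) = atan2(0.3053, 0.8755) = 19.23°.
So the initial bearing is 19.2°.

19.2°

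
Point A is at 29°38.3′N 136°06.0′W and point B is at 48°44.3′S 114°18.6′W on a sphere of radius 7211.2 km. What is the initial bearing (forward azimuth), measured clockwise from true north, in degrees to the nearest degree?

With φ₁ = 0.5173, φ₂ = -0.8506, Δλ = 0.3803 rad, the forward-azimuth formula gives
θ = atan2( sin Δλ cos φ₂ , cos φ₁ sin φ₂ − sin φ₁ cos φ₂ cos Δλ ) = atan2(0.2448, -0.9562) = 165.64°.
So the initial bearing is 166°.

166°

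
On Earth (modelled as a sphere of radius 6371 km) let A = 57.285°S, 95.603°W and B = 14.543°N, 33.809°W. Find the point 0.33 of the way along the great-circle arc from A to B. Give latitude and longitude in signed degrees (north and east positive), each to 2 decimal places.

-36.81°, -64.46°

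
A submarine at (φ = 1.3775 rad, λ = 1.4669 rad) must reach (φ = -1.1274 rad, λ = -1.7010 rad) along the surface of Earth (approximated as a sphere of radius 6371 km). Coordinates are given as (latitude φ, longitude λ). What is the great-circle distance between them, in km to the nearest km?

Let φ₁ = 1.3775 rad, φ₂ = -1.1274 rad, and Δλ = 3.1153 rad.
Haversine: a = sin²(Δφ/2) + cos φ₁ cos φ₂ sin²(Δλ/2) = 0.9020 + (0.1921)(0.4290)(0.9998) = 0.98443.
Central angle c = 2·arcsin(√a) = 2.89138 rad.
Distance = R·c = 6371 × 2.8914 ≈ 18421 km.

18421 km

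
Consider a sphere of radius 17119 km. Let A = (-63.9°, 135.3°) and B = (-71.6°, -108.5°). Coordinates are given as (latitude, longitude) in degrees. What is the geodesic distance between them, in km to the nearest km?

11276 km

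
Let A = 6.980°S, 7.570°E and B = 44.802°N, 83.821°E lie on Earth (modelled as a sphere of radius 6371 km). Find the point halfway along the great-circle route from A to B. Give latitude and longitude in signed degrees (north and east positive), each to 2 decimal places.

Central angle δ = 1.4889 rad. Interpolating on the sphere with fraction f = 0.5:
P = [sin((1−f)δ)·A + sin(fδ)·B] / sin δ = 0.6799·A + 0.6799·B in Cartesian coordinates,
giving P = (0.7209, 0.5685, 0.3965), i.e. latitude 23.36°, longitude 38.26°.

23.36°, 38.26°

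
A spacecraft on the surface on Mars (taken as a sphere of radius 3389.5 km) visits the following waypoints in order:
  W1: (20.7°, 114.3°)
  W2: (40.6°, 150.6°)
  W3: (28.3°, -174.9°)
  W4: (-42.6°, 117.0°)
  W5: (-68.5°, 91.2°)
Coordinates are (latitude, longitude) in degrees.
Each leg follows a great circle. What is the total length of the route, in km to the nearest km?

11308 km

Leg W1→W2: central angle 0.6394 rad, distance 2167.3 km.
Leg W2→W3: central angle 0.5366 rad, distance 1818.7 km.
Leg W3→W4: central angle 1.6500 rad, distance 5592.8 km.
Leg W4→W5: central angle 0.5102 rad, distance 1729.2 km.
Total: 2167.3 + 1818.7 + 5592.8 + 1729.2 ≈ 11308 km.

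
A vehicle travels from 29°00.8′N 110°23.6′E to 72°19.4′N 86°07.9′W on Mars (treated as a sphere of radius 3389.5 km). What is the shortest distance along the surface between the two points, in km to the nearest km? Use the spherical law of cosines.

In radians: φ₁ = 0.5064, φ₂ = 1.2623, Δλ = 163.475° = 2.8532 rad.
cos c = sin φ₁ sin φ₂ + cos φ₁ cos φ₂ cos Δλ = (0.4850)(0.9528) + (0.8745)(0.3036)(-0.9587) = 0.20754,
so c = arccos(0.20754) = 1.36174 rad.
Distance = R·c = 3389.5 × 1.3617 ≈ 4616 km.

4616 km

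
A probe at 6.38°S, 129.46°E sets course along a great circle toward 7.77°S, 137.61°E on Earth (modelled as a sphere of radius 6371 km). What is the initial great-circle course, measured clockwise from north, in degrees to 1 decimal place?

With φ₁ = -0.1114, φ₂ = -0.1356, Δλ = 0.1422 rad, the forward-azimuth formula gives
θ = atan2( sin Δλ cos φ₂ , cos φ₁ sin φ₂ − sin φ₁ cos φ₂ cos Δλ ) = atan2(0.1405, -0.0254) = 100.24°.
So the initial bearing is 100.2°.

100.2°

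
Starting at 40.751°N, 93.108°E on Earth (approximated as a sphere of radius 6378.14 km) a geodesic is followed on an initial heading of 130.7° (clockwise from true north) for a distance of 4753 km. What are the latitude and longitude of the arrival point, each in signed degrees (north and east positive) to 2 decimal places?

Angular distance δ = d/R = 4753/6378.14 = 0.74520 rad; initial bearing θ = 2.2811 rad.
sin φ₂ = sin φ₁ cos δ + cos φ₁ sin δ cos θ = (0.6528)(0.7350) + (0.7576)(0.6781)(-0.6521) = 0.1448, so φ₂ = 8.32°.
Δλ = atan2(sin θ sin δ cos φ₁, cos δ − sin φ₁ sin φ₂) = atan2(0.3895, 0.6405) = 31.304°.
λ₂ = 93.108° + 31.304° = 124.41°.

8.32°, 124.41°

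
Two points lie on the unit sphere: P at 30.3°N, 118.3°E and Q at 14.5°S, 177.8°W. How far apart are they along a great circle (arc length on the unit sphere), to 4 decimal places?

With latitudes φ₁ = 30.300°, φ₂ = -14.500° and longitude difference Δλ = 63.900°:
Haversine: a = sin²(Δφ/2) + cos φ₁ cos φ₂ sin²(Δλ/2) = 0.1452 + (0.8634)(0.9681)(0.2800) = 0.37929.
Central angle c = 2·arcsin(√a) = 1.32697 rad.
On the unit sphere the arc length equals the central angle: 1.3270.

1.3270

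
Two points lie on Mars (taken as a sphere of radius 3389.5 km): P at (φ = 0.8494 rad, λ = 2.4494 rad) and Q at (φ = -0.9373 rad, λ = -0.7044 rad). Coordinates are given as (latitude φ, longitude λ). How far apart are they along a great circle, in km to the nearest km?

In radians: φ₁ = 0.8494, φ₂ = -0.9373, Δλ = 179.301° = 3.1294 rad.
Haversine: a = sin²(Δφ/2) + cos φ₁ cos φ₂ sin²(Δλ/2) = 0.6071 + (0.6604)(0.5920)(1.0000) = 0.99806.
Central angle c = 2·arcsin(√a) = 3.05336 rad.
Distance = R·c = 3389.5 × 3.0534 ≈ 10349 km.

10349 km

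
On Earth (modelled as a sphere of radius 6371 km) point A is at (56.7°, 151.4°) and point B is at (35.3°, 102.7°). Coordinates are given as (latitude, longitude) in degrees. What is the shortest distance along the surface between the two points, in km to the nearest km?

With latitudes φ₁ = 56.700°, φ₂ = 35.300° and longitude difference Δλ = -48.700°:
cos c = sin φ₁ sin φ₂ + cos φ₁ cos φ₂ cos Δλ = (0.8358)(0.5779) + (0.5490)(0.8161)(0.6600) = 0.77871,
so c = arccos(0.77871) = 0.67819 rad.
Distance = R·c = 6371 × 0.6782 ≈ 4321 km.

4321 km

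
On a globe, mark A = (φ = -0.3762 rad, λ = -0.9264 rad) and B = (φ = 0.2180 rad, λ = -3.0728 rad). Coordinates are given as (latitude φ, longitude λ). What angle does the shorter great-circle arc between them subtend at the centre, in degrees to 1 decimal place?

125.0°

Let φ₁ = -0.3762 rad, φ₂ = 0.2180 rad, and Δλ = -2.1464 rad.
cos c = sin φ₁ sin φ₂ + cos φ₁ cos φ₂ cos Δλ = (-0.3674)(0.2163) + (0.9301)(0.9763)(-0.5443) = -0.57375,
so c = arccos(-0.57375) = 2.18187 rad.
So the angular separation is 125.0°.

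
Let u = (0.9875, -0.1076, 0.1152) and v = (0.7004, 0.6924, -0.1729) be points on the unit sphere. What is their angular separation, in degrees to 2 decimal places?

53.33°

u·v = 0.5972; |u| = 1.0000, |v| = 0.9999.
cos θ = (u·v)/(|u||v|) = 0.5973, so θ = 53.33°.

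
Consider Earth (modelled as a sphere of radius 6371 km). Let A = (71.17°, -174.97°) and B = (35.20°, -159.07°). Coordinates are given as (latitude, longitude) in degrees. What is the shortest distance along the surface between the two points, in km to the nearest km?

4108 km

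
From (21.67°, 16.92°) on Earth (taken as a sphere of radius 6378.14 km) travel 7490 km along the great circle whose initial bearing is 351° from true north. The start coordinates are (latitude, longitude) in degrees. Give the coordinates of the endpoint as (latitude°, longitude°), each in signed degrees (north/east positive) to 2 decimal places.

81.60°, -64.24°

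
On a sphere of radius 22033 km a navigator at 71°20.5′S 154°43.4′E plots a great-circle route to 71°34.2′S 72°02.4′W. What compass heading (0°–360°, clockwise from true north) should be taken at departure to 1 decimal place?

155.6°

Δλ = 133.237° = 2.3254 rad.
y = sin Δλ · cos φ₂ = (0.7285)(0.3161) = 0.2303
x = cos φ₁ sin φ₂ − sin φ₁ cos φ₂ cos Δλ = (0.3199)(-0.9487) − (-0.9474)(0.3161)(-0.6850) = -0.5087
θ = atan2(y, x) = 155.64°, so the bearing is 155.6°.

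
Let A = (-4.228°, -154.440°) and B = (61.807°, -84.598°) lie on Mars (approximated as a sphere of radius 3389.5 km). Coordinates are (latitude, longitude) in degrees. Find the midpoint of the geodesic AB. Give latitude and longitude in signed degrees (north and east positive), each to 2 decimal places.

Central angle δ = 1.4733 rad. Interpolating on the sphere with fraction f = 0.5:
P = [sin((1−f)δ)·A + sin(fδ)·B] / sin δ = 0.6750·A + 0.6750·B in Cartesian coordinates,
giving P = (-0.5773, -0.6079, 0.5452), i.e. latitude 33.04°, longitude -133.52°.

33.04°, -133.52°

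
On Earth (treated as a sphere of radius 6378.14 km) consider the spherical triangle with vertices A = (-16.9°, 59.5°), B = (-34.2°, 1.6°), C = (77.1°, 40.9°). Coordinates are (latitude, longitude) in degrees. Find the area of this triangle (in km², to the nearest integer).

47519339 km²

Side lengths (central angles): a = 1.9878, b = 1.6518, c = 0.9472 rad; semiperimeter s = 2.2934.
By l'Huilier's theorem, tan(E/4) = √[tan(s/2) tan((s−a)/2) tan((s−b)/2) tan((s−c)/2)], giving spherical excess E = 1.1681 rad.
Area = E·R² = 1.1681 × (6378.14)² ≈ 47519339 km².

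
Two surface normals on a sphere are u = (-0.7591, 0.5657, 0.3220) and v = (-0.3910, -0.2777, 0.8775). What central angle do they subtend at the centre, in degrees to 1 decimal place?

u·v = 0.4223; |u| = 1.0000, |v| = 1.0000.
cos θ = (u·v)/(|u||v|) = 0.4223, so θ = 65.0°.

65.0°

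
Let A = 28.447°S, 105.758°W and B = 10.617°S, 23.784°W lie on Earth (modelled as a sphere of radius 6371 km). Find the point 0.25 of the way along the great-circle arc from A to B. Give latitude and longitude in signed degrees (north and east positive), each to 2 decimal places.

-28.56°, -83.55°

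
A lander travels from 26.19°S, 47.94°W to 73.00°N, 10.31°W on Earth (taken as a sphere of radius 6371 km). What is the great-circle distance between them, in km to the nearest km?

Let φ₁ = -0.4571 rad, φ₂ = 1.2741 rad, and Δλ = 0.6568 rad.
Haversine: a = sin²(Δφ/2) + cos φ₁ cos φ₂ sin²(Δλ/2) = 0.5799 + (0.8973)(0.2924)(0.1040) = 0.60714.
Central angle c = 2·arcsin(√a) = 1.78676 rad.
Distance = R·c = 6371 × 1.7868 ≈ 11383 km.

11383 km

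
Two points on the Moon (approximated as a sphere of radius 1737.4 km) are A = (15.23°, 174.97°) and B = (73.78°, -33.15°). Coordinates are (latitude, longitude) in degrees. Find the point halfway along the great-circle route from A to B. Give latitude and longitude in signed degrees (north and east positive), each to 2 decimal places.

The central angle between A and B is δ = 1.5563 rad.
With f = 0.5, the slerp weights are sin((1−f)δ)/sin δ = 0.7020 and sin(fδ)/sin δ = 0.7020.
Weighted sum of the unit vectors: (0.7020)·(-0.9612,0.0846,0.2627) + (0.7020)·(0.2339,-0.1527,0.9602) = (-0.5106, -0.0478, 0.8585).
Converting back: φ = atan2(z, √(x²+y²)) = 59.15°, λ = atan2(y, x) = -174.65°.

59.15°, -174.65°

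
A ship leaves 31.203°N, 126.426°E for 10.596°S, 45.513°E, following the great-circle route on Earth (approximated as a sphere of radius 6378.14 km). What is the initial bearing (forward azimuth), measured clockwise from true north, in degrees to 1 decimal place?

256.2°

With φ₁ = 0.5446, φ₂ = -0.1849, Δλ = -1.4122 rad, the forward-azimuth formula gives
θ = atan2( sin Δλ cos φ₂ , cos φ₁ sin φ₂ − sin φ₁ cos φ₂ cos Δλ ) = atan2(-0.9706, -0.2377) = -103.76°.
Adding 360° brings this into [0°, 360°): 256.2°.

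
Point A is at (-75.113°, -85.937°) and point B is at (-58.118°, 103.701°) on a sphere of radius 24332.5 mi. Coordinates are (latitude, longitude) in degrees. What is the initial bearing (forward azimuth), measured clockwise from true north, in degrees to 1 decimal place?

187.0°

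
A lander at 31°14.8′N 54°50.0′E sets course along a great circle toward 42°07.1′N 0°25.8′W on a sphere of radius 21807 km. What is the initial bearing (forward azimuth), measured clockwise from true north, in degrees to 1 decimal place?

300.2°

Δλ = -55.263° = -0.9645 rad.
y = sin Δλ · cos φ₂ = (-0.8218)(0.7418) = -0.6096
x = cos φ₁ sin φ₂ − sin φ₁ cos φ₂ cos Δλ = (0.8549)(0.6707) − (0.5187)(0.7418)(0.5698) = 0.3541
θ = atan2(y, x) = -59.84°; adding 360° gives 300.2°.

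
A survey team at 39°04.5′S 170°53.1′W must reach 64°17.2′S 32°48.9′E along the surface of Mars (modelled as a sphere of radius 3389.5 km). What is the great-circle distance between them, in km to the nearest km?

4434 km

Let φ₁ = -0.6820 rad, φ₂ = -1.1220 rad, and Δλ = -2.7279 rad.
cos c = sin φ₁ sin φ₂ + cos φ₁ cos φ₂ cos Δλ = (-0.6303)(-0.9010) + (0.7763)(0.4339)(-0.9157) = 0.25950,
so c = arccos(0.25950) = 1.30829 rad.
Distance = R·c = 3389.5 × 1.3083 ≈ 4434 km.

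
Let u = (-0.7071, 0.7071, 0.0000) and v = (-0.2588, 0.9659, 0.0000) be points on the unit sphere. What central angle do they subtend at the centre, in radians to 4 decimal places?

0.5236 rad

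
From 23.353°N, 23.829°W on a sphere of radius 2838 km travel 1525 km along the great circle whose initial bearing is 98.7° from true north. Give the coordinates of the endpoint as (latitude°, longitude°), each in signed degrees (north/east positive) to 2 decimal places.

Angular distance δ = d/R = 1525/2838 = 0.53735 rad; initial bearing θ = 1.7226 rad.
sin φ₂ = sin φ₁ cos δ + cos φ₁ sin δ cos θ = (0.3964)(0.8591) + (0.9181)(0.5119)(-0.1513) = 0.2694, so φ₂ = 15.63°.
Δλ = atan2(sin θ sin δ cos φ₁, cos δ − sin φ₁ sin φ₂) = atan2(0.4645, 0.7523) = 31.695°.
λ₂ = -23.829° + 31.695° = 7.87°.

15.63°, 7.87°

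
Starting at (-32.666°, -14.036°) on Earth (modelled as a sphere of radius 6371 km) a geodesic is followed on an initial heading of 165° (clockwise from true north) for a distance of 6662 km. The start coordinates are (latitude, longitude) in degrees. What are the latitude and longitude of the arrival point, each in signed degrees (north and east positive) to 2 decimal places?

-76.95°, 83.36°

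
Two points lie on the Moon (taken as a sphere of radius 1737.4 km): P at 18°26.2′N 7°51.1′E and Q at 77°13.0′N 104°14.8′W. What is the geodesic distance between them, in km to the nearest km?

Let φ₁ = 0.3218 rad, φ₂ = 1.3477 rad, and Δλ = -1.9565 rad.
cos c = sin φ₁ sin φ₂ + cos φ₁ cos φ₂ cos Δλ = (0.3163)(0.9752) + (0.9487)(0.2213)(-0.3762) = 0.22945,
so c = arccos(0.22945) = 1.33928 rad.
Distance = R·c = 1737.4 × 1.3393 ≈ 2327 km.

2327 km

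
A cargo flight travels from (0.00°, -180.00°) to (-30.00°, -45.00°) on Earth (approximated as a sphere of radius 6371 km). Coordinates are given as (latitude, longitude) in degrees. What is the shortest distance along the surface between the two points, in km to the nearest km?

With latitudes φ₁ = 0.000°, φ₂ = -30.000° and longitude difference Δλ = 135.000°:
Haversine: a = sin²(Δφ/2) + cos φ₁ cos φ₂ sin²(Δλ/2) = 0.0670 + (1.0000)(0.8660)(0.8536) = 0.80619.
Central angle c = 2·arcsin(√a) = 2.22985 rad.
Distance = R·c = 6371 × 2.2299 ≈ 14206 km.

14206 km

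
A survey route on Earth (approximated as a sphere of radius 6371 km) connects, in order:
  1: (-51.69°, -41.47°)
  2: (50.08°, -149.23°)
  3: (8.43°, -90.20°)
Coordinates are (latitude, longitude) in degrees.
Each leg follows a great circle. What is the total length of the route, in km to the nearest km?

Leg 1→2: central angle 2.3791 rad, distance 15157.5 km.
Leg 2→3: central angle 1.1162 rad, distance 7111.4 km.
Total: 15157.5 + 7111.4 ≈ 22269 km.

22269 km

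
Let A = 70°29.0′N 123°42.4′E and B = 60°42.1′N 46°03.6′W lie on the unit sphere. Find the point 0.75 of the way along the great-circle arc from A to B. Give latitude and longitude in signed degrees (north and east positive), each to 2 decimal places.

The central angle between A and B is δ = 0.8485 rad.
With f = 0.75, the slerp weights are sin((1−f)δ)/sin δ = 0.2806 and sin(fδ)/sin δ = 0.7921.
Weighted sum of the unit vectors: (0.2806)·(-0.1854,0.2779,0.9425) + (0.7921)·(0.3396,-0.3524,0.8721) = (0.2169, -0.2011, 0.9552).
Converting back: φ = atan2(z, √(x²+y²)) = 72.79°, λ = atan2(y, x) = -42.83°.

72.79°, -42.83°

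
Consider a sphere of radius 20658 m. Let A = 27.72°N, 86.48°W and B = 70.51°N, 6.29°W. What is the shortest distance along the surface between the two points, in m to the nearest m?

Let φ₁ = 0.4838 rad, φ₂ = 1.2306 rad, and Δλ = 1.3996 rad.
cos c = sin φ₁ sin φ₂ + cos φ₁ cos φ₂ cos Δλ = (0.4652)(0.9427) + (0.8852)(0.3336)(0.1704) = 0.48882,
so c = arccos(0.48882) = 1.06006 rad.
Distance = R·c = 20658 × 1.0601 ≈ 21899 m.

21899 m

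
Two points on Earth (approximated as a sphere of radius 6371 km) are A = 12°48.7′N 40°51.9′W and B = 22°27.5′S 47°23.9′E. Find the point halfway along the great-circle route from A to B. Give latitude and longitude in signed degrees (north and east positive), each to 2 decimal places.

-6.70°, 1.78°

The central angle between A and B is δ = 1.6282 rad.
With f = 0.5, the slerp weights are sin((1−f)δ)/sin δ = 0.7283 and sin(fδ)/sin δ = 0.7283.
Weighted sum of the unit vectors: (0.7283)·(0.7374,-0.6380,0.2217) + (0.7283)·(0.6256,0.6803,-0.3820) = (0.9927, 0.0308, -0.1167).
Converting back: φ = atan2(z, √(x²+y²)) = -6.70°, λ = atan2(y, x) = 1.78°.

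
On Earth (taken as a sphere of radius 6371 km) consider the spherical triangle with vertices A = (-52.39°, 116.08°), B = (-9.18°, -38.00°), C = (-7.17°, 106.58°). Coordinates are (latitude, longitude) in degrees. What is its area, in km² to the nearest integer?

57731555 km²

Side lengths (central angles): a = 2.4627, b = 0.8009, c = 1.9993 rad; semiperimeter s = 2.6314.
By l'Huilier's theorem, tan(E/4) = √[tan(s/2) tan((s−a)/2) tan((s−b)/2) tan((s−c)/2)], giving spherical excess E = 1.4223 rad.
Area = E·R² = 1.4223 × (6371)² ≈ 57731555 km².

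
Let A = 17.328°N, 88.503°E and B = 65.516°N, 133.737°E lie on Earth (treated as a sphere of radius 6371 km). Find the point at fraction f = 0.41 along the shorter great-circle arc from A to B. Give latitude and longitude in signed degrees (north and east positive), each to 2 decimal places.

38.76°, 98.77°

The central angle between A and B is δ = 0.9888 rad.
With f = 0.41, the slerp weights are sin((1−f)δ)/sin δ = 0.6594 and sin(fδ)/sin δ = 0.4721.
Weighted sum of the unit vectors: (0.6594)·(0.0249,0.9543,0.2978) + (0.4721)·(-0.2865,0.2994,0.9101) = (-0.1188, 0.7707, 0.6261).
Converting back: φ = atan2(z, √(x²+y²)) = 38.76°, λ = atan2(y, x) = 98.77°.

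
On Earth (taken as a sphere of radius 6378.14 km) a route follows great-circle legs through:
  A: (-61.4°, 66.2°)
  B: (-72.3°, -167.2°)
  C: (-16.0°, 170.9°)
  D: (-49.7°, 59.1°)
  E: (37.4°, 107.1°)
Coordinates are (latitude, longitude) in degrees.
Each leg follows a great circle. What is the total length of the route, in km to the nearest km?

Leg A→B: central angle 0.7233 rad, distance 4613.1 km.
Leg B→C: central angle 1.0078 rad, distance 6427.7 km.
Leg C→D: central angle 1.5915 rad, distance 10150.6 km.
Leg D→E: central angle 1.6905 rad, distance 10782.2 km.
Total: 4613.1 + 6427.7 + 10150.6 + 10782.2 ≈ 31974 km.

31974 km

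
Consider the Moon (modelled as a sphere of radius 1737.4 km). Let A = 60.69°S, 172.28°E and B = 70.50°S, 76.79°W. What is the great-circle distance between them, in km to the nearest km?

1220 km

Let φ₁ = -1.0592 rad, φ₂ = -1.2305 rad, and Δλ = 1.9361 rad.
cos c = sin φ₁ sin φ₂ + cos φ₁ cos φ₂ cos Δλ = (-0.8720)(-0.9426) + (0.4895)(0.3338)(-0.3572) = 0.76359,
so c = arccos(0.76359) = 0.70194 rad.
Distance = R·c = 1737.4 × 0.7019 ≈ 1220 km.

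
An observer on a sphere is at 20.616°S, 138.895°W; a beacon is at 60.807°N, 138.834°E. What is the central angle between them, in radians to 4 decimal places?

Let φ₁ = -0.3598 rad, φ₂ = 1.0613 rad, and Δλ = -1.4359 rad.
cos c = sin φ₁ sin φ₂ + cos φ₁ cos φ₂ cos Δλ = (-0.3521)(0.8730) + (0.9360)(0.4878)(0.1345) = -0.24598,
so c = arccos(-0.24598) = 1.81933 rad.
So the angular separation is 1.8193 rad.

1.8193 rad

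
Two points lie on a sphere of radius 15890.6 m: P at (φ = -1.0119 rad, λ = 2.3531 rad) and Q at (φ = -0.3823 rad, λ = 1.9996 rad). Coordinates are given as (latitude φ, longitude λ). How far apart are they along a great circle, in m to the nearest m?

10799 m

In radians: φ₁ = -1.0119, φ₂ = -0.3823, Δλ = -20.254° = -0.3535 rad.
Haversine: a = sin²(Δφ/2) + cos φ₁ cos φ₂ sin²(Δλ/2) = 0.0959 + (0.5303)(0.9278)(0.0309) = 0.11108.
Central angle c = 2·arcsin(√a) = 0.67957 rad.
Distance = R·c = 15890.6 × 0.6796 ≈ 10799 m.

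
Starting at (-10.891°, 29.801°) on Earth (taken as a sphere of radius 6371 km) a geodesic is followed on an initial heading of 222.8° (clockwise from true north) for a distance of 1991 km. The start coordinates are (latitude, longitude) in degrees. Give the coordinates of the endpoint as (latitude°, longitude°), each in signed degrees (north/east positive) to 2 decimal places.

Angular distance δ = d/R = 1991/6371 = 0.31251 rad; initial bearing θ = 3.8886 rad.
sin φ₂ = sin φ₁ cos δ + cos φ₁ sin δ cos θ = (-0.1889)(0.9516) + (0.9820)(0.3074)(-0.7337) = -0.4013, so φ₂ = -23.66°.
Δλ = atan2(sin θ sin δ cos φ₁, cos δ − sin φ₁ sin φ₂) = atan2(-0.2051, 0.8757) = -13.183°.
λ₂ = 29.801° − 13.183° = 16.62°.

-23.66°, 16.62°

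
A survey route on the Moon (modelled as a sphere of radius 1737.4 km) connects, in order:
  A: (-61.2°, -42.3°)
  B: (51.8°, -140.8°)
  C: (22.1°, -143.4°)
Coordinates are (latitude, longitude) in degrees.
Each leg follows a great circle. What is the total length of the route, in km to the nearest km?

5060 km

Leg A→B: central angle 2.3931 rad, distance 4157.7 km.
Leg B→C: central angle 0.5196 rad, distance 902.7 km.
Total: 4157.7 + 902.7 ≈ 5060 km.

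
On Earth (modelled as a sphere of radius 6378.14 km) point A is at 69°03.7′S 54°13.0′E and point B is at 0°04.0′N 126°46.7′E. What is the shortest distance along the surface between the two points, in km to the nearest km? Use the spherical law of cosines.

9341 km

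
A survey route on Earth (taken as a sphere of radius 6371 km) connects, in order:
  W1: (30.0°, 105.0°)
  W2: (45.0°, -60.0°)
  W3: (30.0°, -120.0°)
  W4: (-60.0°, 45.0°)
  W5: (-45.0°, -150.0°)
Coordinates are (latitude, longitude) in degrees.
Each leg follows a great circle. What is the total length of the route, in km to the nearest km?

41711 km

Leg W1→W2: central angle 1.8111 rad, distance 11538.2 km.
Leg W2→W3: central angle 0.8503 rad, distance 5417.4 km.
Leg W3→W4: central angle 2.5892 rad, distance 16495.8 km.
Leg W4→W5: central angle 1.2965 rad, distance 8260.0 km.
Total: 11538.2 + 5417.4 + 16495.8 + 8260.0 ≈ 41711 km.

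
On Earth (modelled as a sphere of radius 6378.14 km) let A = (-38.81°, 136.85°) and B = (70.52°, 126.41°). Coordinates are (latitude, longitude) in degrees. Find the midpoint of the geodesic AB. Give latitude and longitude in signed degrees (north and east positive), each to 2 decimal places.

The central angle between A and B is δ = 1.9127 rad.
With f = 0.5, the slerp weights are sin((1−f)δ)/sin δ = 0.8673 and sin(fδ)/sin δ = 0.8673.
Weighted sum of the unit vectors: (0.8673)·(-0.5685,0.5329,-0.6267) + (0.8673)·(-0.1979,0.2684,0.9428) = (-0.6647, 0.6950, 0.2741).
Converting back: φ = atan2(z, √(x²+y²)) = 15.91°, λ = atan2(y, x) = 133.73°.

15.91°, 133.73°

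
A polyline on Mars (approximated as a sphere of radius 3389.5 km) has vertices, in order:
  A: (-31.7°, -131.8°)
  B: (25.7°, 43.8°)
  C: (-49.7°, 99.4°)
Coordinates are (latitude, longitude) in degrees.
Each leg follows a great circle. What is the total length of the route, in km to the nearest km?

15556 km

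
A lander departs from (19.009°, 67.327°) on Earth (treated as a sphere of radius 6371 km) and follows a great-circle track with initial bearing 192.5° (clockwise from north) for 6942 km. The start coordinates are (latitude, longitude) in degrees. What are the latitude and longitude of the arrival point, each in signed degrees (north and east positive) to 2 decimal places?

Angular distance δ = d/R = 6942/6371 = 1.08962 rad; initial bearing θ = 3.3598 rad.
sin φ₂ = sin φ₁ cos δ + cos φ₁ sin δ cos θ = (0.3257)(0.4628) + (0.9455)(0.8865)(-0.9763) = -0.6675, so φ₂ = -41.87°.
Δλ = atan2(sin θ sin δ cos φ₁, cos δ − sin φ₁ sin φ₂) = atan2(-0.1814, 0.6802) = -14.932°.
λ₂ = 67.327° − 14.932° = 52.40°.

-41.87°, 52.40°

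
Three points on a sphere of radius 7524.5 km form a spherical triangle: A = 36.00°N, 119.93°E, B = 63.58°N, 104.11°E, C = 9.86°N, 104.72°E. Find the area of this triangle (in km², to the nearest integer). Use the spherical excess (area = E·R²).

5877365 km²

Side lengths (central angles): a = 0.9376, b = 0.5160, c = 0.5100 rad; semiperimeter s = 0.9818.
By l'Huilier's theorem, tan(E/4) = √[tan(s/2) tan((s−a)/2) tan((s−b)/2) tan((s−c)/2)], giving spherical excess E = 0.1038 rad.
Area = E·R² = 0.1038 × (7524.5)² ≈ 5877365 km².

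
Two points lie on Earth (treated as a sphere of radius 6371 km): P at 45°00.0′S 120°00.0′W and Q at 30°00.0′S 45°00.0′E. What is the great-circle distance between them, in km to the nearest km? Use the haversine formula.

With latitudes φ₁ = -45.000°, φ₂ = -30.000° and longitude difference Δλ = 165.000°:
Haversine: a = sin²(Δφ/2) + cos φ₁ cos φ₂ sin²(Δλ/2) = 0.0170 + (0.7071)(0.8660)(0.9830) = 0.61898.
Central angle c = 2·arcsin(√a) = 1.81105 rad.
Distance = R·c = 6371 × 1.8111 ≈ 11538 km.

11538 km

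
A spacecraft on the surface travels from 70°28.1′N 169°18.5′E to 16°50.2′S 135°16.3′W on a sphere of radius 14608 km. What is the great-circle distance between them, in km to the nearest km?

24283 km

With latitudes φ₁ = 70.468°, φ₂ = -16.837° and longitude difference Δλ = 55.420°:
cos c = sin φ₁ sin φ₂ + cos φ₁ cos φ₂ cos Δλ = (0.9425)(-0.2896) + (0.3343)(0.9571)(0.5676) = -0.09136,
so c = arccos(-0.09136) = 1.66229 rad.
Distance = R·c = 14608 × 1.6623 ≈ 24283 km.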